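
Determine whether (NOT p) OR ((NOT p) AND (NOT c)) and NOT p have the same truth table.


Compare truth tables:
c | p | φ | ψ
-------------
F | F | T | T
T | F | T | T
F | T | F | F
T | T | F | F
The columns φ and ψ agree on every row.

Yes, they are logically equivalent.


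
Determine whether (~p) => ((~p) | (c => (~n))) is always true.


Build the truth table over {c, n, p}:
c | n | p | φ
-------------
False | False | False | True
True | False | False | True
False | True | False | True
True | True | False | True
False | False | True | True
True | False | True | True
False | True | True | True
True | True | True | True
Every row evaluates to true.

Yes, it is a tautology.


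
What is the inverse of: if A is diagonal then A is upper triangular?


The inverse of (P → Q) is (¬P → ¬Q). It is equivalent to the converse, not to the original.
Here P = 'A is diagonal' and Q = 'A is upper triangular'.

If not (A is diagonal), then not (A is upper triangular).


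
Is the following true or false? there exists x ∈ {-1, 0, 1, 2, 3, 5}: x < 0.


Evaluate the predicate on each element: -1:T, 0:F, 1:F, 2:F, 3:F, 5:F.
Witness x = -1 satisfies the predicate.

T


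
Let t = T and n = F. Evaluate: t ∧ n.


Conjunction is true only when both operands are true.
Substitute: t=T, n=F.
T ∧ F evaluates to F.

F


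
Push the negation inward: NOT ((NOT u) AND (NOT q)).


De Morgan: the negation of a conjunction is the disjunction of the negations.
Distribute NOT across AND, flipping it to OR, and negate each literal.

u OR q


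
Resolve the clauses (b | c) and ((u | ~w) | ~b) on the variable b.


The clauses contain complementary literals b and ~b.
Resolution eliminates this pair and disjoins the remaining literals (merging duplicates).

((c | u) | ~w)


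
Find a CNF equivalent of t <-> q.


Step 1: Rewrite t ↔ q as (t → q) ∧ (q → t).
Step 2: Rewrite each implication as a disjunction.

((NOT t) OR q) AND ((NOT q) OR t)


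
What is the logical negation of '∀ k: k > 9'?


¬(∀ x: φ) = ∃ x: ¬φ, and ¬(∃ x: φ) = ∀ x: ¬φ.
Apply to the universal statement.

∃ k: ¬(k > 9)


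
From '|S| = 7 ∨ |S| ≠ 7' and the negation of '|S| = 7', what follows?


Disjunctive syllogism: from (P ∨ Q) and ¬P, infer Q.
One disjunct, '|S| = 7', is ruled out; the other must hold.

|S| ≠ 7


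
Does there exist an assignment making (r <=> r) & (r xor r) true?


Check all 2 assignments over {r}:
r | φ
-----
False | False
True | False
No assignment makes the formula true.

Unsatisfiable.


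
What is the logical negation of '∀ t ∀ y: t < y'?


Negation flips each quantifier (∀↔∃) and negates the inner predicate.
¬(∀ t ∀ y: φ) = ∃ t ∃ y: ¬φ.

∃ t ∃ y: ¬(t < y)


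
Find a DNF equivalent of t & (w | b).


Step 1: Distribute ∧ over ∨: t ∧ (w ∨ b) = (t ∧ w) ∨ (t ∧ b).

(t & w) | (t & b)


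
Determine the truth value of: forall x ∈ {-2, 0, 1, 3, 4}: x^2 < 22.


Evaluate the predicate on each element: -2:True, 0:True, 1:True, 3:True, 4:True.
Every element satisfies the predicate.

True


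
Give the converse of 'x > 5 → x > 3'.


The converse of (P → Q) is (Q → P). It is not in general equivalent to the original.
Here P = 'x > 5' and Q = 'x > 3'.

If x > 3, then x > 5.


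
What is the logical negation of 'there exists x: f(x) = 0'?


¬(for all x: φ) = there exists x: ¬φ, and ¬(there exists x: φ) = for all x: ¬φ.
Apply to the existential statement.

for all x: NOT(f(x) = 0)


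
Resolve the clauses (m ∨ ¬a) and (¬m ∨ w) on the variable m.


The clauses contain complementary literals m and ¬m.
Resolution eliminates this pair and disjoins the remaining literals (merging duplicates).

(¬a ∨ w)


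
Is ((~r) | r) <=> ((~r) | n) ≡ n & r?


Compare truth tables:
n | r | φ | ψ
-------------
False | False | True | False
True | False | True | False
False | True | False | False
True | True | True | True
They differ at row 1 (n=False, r=False): φ=True but ψ=False.

No, they are not logically equivalent.


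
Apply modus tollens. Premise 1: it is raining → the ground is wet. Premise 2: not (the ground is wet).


Modus tollens: from (P → Q) and ¬Q, infer ¬P.
Q = 'the ground is wet' is denied; since P → Q, P must also fail.

Not (it is raining).


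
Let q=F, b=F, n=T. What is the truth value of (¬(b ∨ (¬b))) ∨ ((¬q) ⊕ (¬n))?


Substitute q=F, b=F, n=T:
¬b = T
b ∨ (¬b) = F ∨ T = T
¬(b ∨ (¬b)) = F
¬q = T
¬n = F
(¬q) ⊕ (¬n) = T ⊕ F = T
(¬(b ∨ (¬b))) ∨ ((¬q) ⊕ (¬n)) = F ∨ T = T

T


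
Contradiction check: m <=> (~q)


Truth table over {m, q}:
m | q | φ
---------
False | False | False
True | False | True
False | True | True
True | True | False
Satisfying assignment at row 2: m=True, q=False gives True.

No, it is not a contradiction.


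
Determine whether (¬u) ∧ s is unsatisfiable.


Truth table over {s, u}:
s | u | φ
---------
F | F | F
T | F | T
F | T | F
T | T | F
Satisfying assignment at row 2: s=T, u=F gives T.

No, it is not a contradiction.


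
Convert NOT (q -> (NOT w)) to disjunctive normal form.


Step 1: Rewrite implication then negate: ¬(¬q ∨ (¬w)) = q ∧ ¬(¬w).
Step 2: Eliminate any double negations (¬¬X = X).

q AND w


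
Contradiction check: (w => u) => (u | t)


Truth table over {t, u, w}:
t | u | w | φ
-------------
False | False | False | False
True | False | False | True
False | True | False | True
True | True | False | True
False | False | True | True
True | False | True | True
False | True | True | True
True | True | True | True
Satisfying assignment at row 2: t=True, u=False, w=False gives True.

No, it is not a contradiction.


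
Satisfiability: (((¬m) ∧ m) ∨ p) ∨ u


Search for a satisfying assignment over {m, p, u}.
Try m=F, p=T, u=F: the formula evaluates to T.
A satisfying assignment exists.

Satisfiable.


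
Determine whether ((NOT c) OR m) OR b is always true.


Build the truth table over {b, c, m}:
b | c | m | φ
-------------
F | F | F | T
T | F | F | T
F | T | F | F
T | T | F | T
F | F | T | T
T | F | T | T
F | T | T | T
T | T | T | T
Counterexample at row 3: with b=F, c=T, m=F, the formula is F.

No, it is not a tautology.


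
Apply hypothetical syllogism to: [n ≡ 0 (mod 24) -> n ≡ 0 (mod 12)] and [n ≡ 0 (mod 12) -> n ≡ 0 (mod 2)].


Hypothetical syllogism: from (P → Q) and (Q → R), infer (P → R).
Chain the two implications through the shared middle term 'n ≡ 0 (mod 12)'.

n ≡ 0 (mod 24) -> n ≡ 0 (mod 2)


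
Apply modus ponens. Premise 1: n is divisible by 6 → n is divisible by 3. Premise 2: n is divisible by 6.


Modus ponens: from (P → Q) and P, infer Q.
P = 'n is divisible by 6' is asserted, and P → Q holds, so Q follows.

n is divisible by 3.


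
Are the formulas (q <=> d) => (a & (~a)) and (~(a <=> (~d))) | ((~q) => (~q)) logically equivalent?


Compare truth tables:
a | d | q | φ | ψ
-----------------
False | False | False | False | True
True | False | False | False | True
False | True | False | True | True
True | True | False | True | True
False | False | True | True | True
True | False | True | True | True
False | True | True | False | True
True | True | True | False | True
They differ at row 1 (a=False, d=False, q=False): φ=False but ψ=True.

No, they are not logically equivalent.


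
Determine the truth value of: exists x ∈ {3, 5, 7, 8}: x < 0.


Evaluate the predicate on each element: 3:False, 5:False, 7:False, 8:False.
No element satisfies the predicate.

False


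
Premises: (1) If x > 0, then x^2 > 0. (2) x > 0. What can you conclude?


Modus ponens: from (P → Q) and P, infer Q.
P = 'x > 0' is asserted, and P → Q holds, so Q follows.

x^2 > 0.


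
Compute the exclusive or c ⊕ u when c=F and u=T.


Exclusive or is true when exactly one operand is true.
Substitute: c=F, u=T.
F ⊕ T evaluates to T.

T


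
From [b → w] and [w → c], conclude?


Hypothetical syllogism: from (P → Q) and (Q → R), infer (P → R).
Chain the two implications through the shared middle term 'w'.

b → c


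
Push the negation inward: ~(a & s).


De Morgan: the negation of a conjunction is the disjunction of the negations.
Distribute ~ across &, flipping it to |, and negate each literal.

(~a) | (~s)


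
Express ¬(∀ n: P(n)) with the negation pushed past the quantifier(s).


¬(∀ x: φ) = ∃ x: ¬φ, and ¬(∃ x: φ) = ∀ x: ¬φ.
Apply to the universal statement.

∃ n: ¬(P(n))


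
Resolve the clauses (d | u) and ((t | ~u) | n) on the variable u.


The clauses contain complementary literals u and ~u.
Resolution eliminates this pair and disjoins the remaining literals (merging duplicates).

((d | n) | t)


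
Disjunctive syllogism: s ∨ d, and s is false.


Disjunctive syllogism: from (P ∨ Q) and ¬P, infer Q.
One disjunct, 's', is ruled out; the other must hold.

d


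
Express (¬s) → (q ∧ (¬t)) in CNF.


Step 1: Rewrite (¬s) → (q ∧ (¬t)) as ¬(¬s) ∨ (q ∧ (¬t)).
Step 2: Distribute ∨ over ∧.
Step 3: Eliminate any double negations (¬¬X = X).

(s ∨ q) ∧ (s ∨ (¬t))


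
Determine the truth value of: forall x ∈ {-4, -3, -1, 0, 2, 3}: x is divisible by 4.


Evaluate the predicate on each element: -4:True, -3:False, -1:False, 0:True, 2:False, 3:False.
Counterexample x = -3 fails the predicate.

False


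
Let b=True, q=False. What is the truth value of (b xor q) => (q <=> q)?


Substitute b=True, q=False:
b xor q = True xor False = True
q <=> q = False <=> False = True
(b xor q) => (q <=> q) = True => True = True

True


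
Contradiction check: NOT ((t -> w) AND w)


Truth table over {t, w}:
t | w | φ
---------
F | F | T
T | F | T
F | T | F
T | T | F
Satisfying assignment at row 1: t=F, w=F gives T.

No, it is not a contradiction.


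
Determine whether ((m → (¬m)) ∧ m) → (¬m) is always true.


Build the truth table over {m}:
m | φ
-----
F | T
T | T
Every row evaluates to true.

Yes, it is a tautology.


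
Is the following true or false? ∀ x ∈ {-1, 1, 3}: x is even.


Evaluate the predicate on each element: -1:F, 1:F, 3:F.
Counterexample x = -1 fails the predicate.

F


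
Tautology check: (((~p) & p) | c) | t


Build the truth table over {c, p, t}:
c | p | t | φ
-------------
False | False | False | False
True | False | False | True
False | True | False | False
True | True | False | True
False | False | True | True
True | False | True | True
False | True | True | True
True | True | True | True
Counterexample at row 1: with c=False, p=False, t=False, the formula is False.

No, it is not a tautology.


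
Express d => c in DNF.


Step 1: Rewrite d → c as ¬d ∨ c.

(~d) | c


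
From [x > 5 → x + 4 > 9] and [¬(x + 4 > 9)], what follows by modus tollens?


Modus tollens: from (P → Q) and ¬Q, infer ¬P.
Q = 'x + 4 > 9' is denied; since P → Q, P must also fail.

Not (x > 5).


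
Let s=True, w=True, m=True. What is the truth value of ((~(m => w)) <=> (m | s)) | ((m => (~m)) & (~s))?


Substitute s=True, w=True, m=True:
m => w = True => True = True
~(m => w) = False
m | s = True | True = True
(~(m => w)) <=> (m | s) = False <=> True = False
~m = False
m => (~m) = True => False = False
~s = False
(m => (~m)) & (~s) = False & False = False
((~(m => w)) <=> (m | s)) | ((m => (~m)) & (~s)) = False | False = False

False


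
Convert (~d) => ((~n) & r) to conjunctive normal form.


Step 1: Rewrite (¬d) → ((¬n) ∧ r) as ¬(¬d) ∨ ((¬n) ∧ r).
Step 2: Distribute ∨ over ∧.
Step 3: Eliminate any double negations (¬¬X = X).

(d | (~n)) & (d | r)


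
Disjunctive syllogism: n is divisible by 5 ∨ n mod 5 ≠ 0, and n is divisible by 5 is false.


Disjunctive syllogism: from (P ∨ Q) and ¬P, infer Q.
One disjunct, 'n is divisible by 5', is ruled out; the other must hold.

n mod 5 ≠ 0


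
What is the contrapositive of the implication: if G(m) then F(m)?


The contrapositive of (P → Q) is (¬Q → ¬P); it is logically equivalent to the original.
Here P = 'G(m)' and Q = 'F(m)'.

If not (F(m)), then not (G(m)).


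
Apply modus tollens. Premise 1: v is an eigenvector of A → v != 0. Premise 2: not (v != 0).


Modus tollens: from (P → Q) and ¬Q, infer ¬P.
Q = 'v != 0' is denied; since P → Q, P must also fail.

Not (v is an eigenvector of A).


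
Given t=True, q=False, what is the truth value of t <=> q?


Biconditional is true when both operands have the same truth value.
Substitute: t=True, q=False.
True <=> False evaluates to False.

False


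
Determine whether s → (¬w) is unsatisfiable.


Truth table over {s, w}:
s | w | φ
---------
F | F | T
T | F | T
F | T | T
T | T | F
Satisfying assignment at row 1: s=F, w=F gives T.

No, it is not a contradiction.


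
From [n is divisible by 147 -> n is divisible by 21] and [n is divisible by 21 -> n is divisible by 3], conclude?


Hypothetical syllogism: from (P → Q) and (Q → R), infer (P → R).
Chain the two implications through the shared middle term 'n is divisible by 21'.

n is divisible by 147 -> n is divisible by 3


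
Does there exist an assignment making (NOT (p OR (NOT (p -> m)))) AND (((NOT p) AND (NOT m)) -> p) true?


Search for a satisfying assignment over {m, p}.
Try m=T, p=F: the formula evaluates to T.
A satisfying assignment exists.

Satisfiable.


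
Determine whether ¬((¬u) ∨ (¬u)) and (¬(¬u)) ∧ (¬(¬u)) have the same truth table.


Compare truth tables:
u | φ | ψ
---------
F | F | F
T | T | T
The columns φ and ψ agree on every row.

Yes, they are logically equivalent.


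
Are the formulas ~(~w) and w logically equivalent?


Compare truth tables:
w | φ | ψ
---------
False | False | False
True | True | True
The columns φ and ψ agree on every row.

Yes, they are logically equivalent.


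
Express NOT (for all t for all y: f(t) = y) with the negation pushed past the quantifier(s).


Negation flips each quantifier (∀↔∃) and negates the inner predicate.
¬(for all t for all y: φ) = there exists t there exists y: ¬φ.

there exists t there exists y: NOT(f(t) = y)


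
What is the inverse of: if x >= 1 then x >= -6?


The inverse of (P → Q) is (¬P → ¬Q). It is equivalent to the converse, not to the original.
Here P = 'x >= 1' and Q = 'x >= -6'.

If not (x >= 1), then not (x >= -6).


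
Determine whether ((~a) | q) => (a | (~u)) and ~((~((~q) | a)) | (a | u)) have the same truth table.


Compare truth tables:
a | q | u | φ | ψ
-----------------
False | False | False | True | True
True | False | False | True | False
False | True | False | True | False
True | True | False | True | False
False | False | True | False | False
True | False | True | True | False
False | True | True | False | False
True | True | True | True | False
They differ at row 2 (a=True, q=False, u=False): φ=True but ψ=False.

No, they are not logically equivalent.


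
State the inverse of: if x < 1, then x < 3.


The inverse of (P → Q) is (¬P → ¬Q). It is equivalent to the converse, not to the original.
Here P = 'x < 1' and Q = 'x < 3'.

If not (x < 1), then not (x < 3).


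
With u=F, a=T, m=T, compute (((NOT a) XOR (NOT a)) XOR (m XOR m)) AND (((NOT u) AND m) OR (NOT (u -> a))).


Substitute u=F, a=T, m=T:
… (earlier sub-steps elided)
NOT a = F
(NOT a) XOR (NOT a) = F XOR F = F
m XOR m = T XOR T = F
((NOT a) XOR (NOT a)) XOR (m XOR m) = F XOR F = F
NOT u = T
(NOT u) AND m = T AND T = T
u -> a = F -> T = T
NOT (u -> a) = F
((NOT u) AND m) OR (NOT (u -> a)) = T OR F = T
(((NOT a) XOR (NOT a)) XOR (m XOR m)) AND (((NOT u) AND m) OR (NOT (u -> a))) = F AND T = F

F


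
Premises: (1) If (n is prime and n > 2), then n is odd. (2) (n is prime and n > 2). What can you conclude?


Modus ponens: from (P → Q) and P, infer Q.
P = '(n is prime and n > 2)' is asserted, and P → Q holds, so Q follows.

n is odd.


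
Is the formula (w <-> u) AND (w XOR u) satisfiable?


Check all 4 assignments over {u, w}:
u | w | φ
---------
F | F | F
T | F | F
F | T | F
T | T | F
No assignment makes the formula true.

Unsatisfiable.


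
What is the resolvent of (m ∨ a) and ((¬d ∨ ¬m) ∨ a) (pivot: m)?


The clauses contain complementary literals m and ¬m.
Resolution eliminates this pair and disjoins the remaining literals (merging duplicates).

(a ∨ ¬d)


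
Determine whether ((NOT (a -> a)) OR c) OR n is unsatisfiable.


Truth table over {a, c, n}:
a | c | n | φ
-------------
F | F | F | F
T | F | F | F
F | T | F | T
T | T | F | T
F | F | T | T
T | F | T | T
F | T | T | T
T | T | T | T
Satisfying assignment at row 3: a=F, c=T, n=F gives T.

No, it is not a contradiction.


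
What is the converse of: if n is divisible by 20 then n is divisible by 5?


The converse of (P → Q) is (Q → P). It is not in general equivalent to the original.
Here P = 'n is divisible by 20' and Q = 'n is divisible by 5'.

If n is divisible by 5, then n is divisible by 20.


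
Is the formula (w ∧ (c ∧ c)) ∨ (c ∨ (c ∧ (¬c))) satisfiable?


Search for a satisfying assignment over {c, w}.
Try c=T, w=F: the formula evaluates to T.
A satisfying assignment exists.

Satisfiable.


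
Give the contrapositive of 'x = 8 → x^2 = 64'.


The contrapositive of (P → Q) is (¬Q → ¬P); it is logically equivalent to the original.
Here P = 'x = 8' and Q = 'x^2 = 64'.

If not (x^2 = 64), then not (x = 8).


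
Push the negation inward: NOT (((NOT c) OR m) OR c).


De Morgan: the negation of a disjunction is the conjunction of the negations.
Distribute NOT across OR, flipping it to AND, and negate each literal.

(c AND (NOT m)) AND (NOT c)


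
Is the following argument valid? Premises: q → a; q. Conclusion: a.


This matches the form of modus ponens: the conclusion follows in every model of the premises.

Valid.


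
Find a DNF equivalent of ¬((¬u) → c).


Step 1: Rewrite implication then negate: ¬(¬(¬u) ∨ c) = (¬u) ∧ ¬c.

(¬u) ∧ (¬c)


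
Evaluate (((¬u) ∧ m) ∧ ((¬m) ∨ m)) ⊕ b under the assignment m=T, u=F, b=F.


Substitute m=T, u=F, b=F:
¬u = T
(¬u) ∧ m = T ∧ T = T
¬m = F
(¬m) ∨ m = F ∨ T = T
((¬u) ∧ m) ∧ ((¬m) ∨ m) = T ∧ T = T
(((¬u) ∧ m) ∧ ((¬m) ∨ m)) ⊕ b = T ⊕ F = T

T


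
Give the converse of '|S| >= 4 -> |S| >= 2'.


The converse of (P → Q) is (Q → P). It is not in general equivalent to the original.
Here P = '|S| >= 4' and Q = '|S| >= 2'.

If |S| >= 2, then |S| >= 4.


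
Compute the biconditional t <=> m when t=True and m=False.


Biconditional is true when both operands have the same truth value.
Substitute: t=True, m=False.
True <=> False evaluates to False.

False


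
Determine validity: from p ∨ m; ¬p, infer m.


This matches the form of disjunctive syllogism: the conclusion follows in every model of the premises.

Valid.


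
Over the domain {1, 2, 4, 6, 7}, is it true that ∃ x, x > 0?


Evaluate the predicate on each element: 1:T, 2:T, 4:T, 6:T, 7:T.
Witness x = 1 satisfies the predicate.

T


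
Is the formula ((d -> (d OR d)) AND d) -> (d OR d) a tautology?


Build the truth table over {d}:
d | φ
-----
F | T
T | T
Every row evaluates to true.

Yes, it is a tautology.


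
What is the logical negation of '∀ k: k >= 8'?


¬(∀ x: φ) = ∃ x: ¬φ, and ¬(∃ x: φ) = ∀ x: ¬φ.
Apply to the universal statement.

∃ k: ¬(k >= 8)


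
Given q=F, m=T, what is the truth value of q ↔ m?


Biconditional is true when both operands have the same truth value.
Substitute: q=F, m=T.
F ↔ T evaluates to F.

F


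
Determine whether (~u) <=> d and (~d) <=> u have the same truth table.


Compare truth tables:
d | u | φ | ψ
-------------
False | False | False | False
True | False | True | True
False | True | True | True
True | True | False | False
The columns φ and ψ agree on every row.

Yes, they are logically equivalent.


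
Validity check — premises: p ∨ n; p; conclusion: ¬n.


This is affirming a disjunct (fallacy). There exist truth assignments where the premises are all true but the conclusion is false.

Invalid.


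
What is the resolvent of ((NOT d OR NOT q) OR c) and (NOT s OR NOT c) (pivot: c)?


The clauses contain complementary literals c and NOTc.
Resolution eliminates this pair and disjoins the remaining literals (merging duplicates).

((NOT q OR NOT d) OR NOT s)


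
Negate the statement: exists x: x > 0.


¬(forall x: φ) = exists x: ¬φ, and ¬(exists x: φ) = forall x: ¬φ.
Apply to the existential statement.

forall x: ~(x > 0)


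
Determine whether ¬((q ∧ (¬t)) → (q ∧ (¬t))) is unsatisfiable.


Truth table over {q, t}:
q | t | φ
---------
F | F | F
T | F | F
F | T | F
T | T | F
Every row is false.

Yes, it is a contradiction.


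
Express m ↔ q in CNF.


Step 1: Rewrite m ↔ q as (m → q) ∧ (q → m).
Step 2: Rewrite each implication as a disjunction.

((¬m) ∨ q) ∧ ((¬q) ∨ m)


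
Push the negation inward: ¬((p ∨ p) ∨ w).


De Morgan: the negation of a disjunction is the conjunction of the negations.
Distribute ¬ across ∨, flipping it to ∧, and negate each literal.

((¬p) ∧ (¬p)) ∧ (¬w)


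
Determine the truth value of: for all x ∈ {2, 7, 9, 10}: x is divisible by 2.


Evaluate the predicate on each element: 2:T, 7:F, 9:F, 10:T.
Counterexample x = 7 fails the predicate.

F


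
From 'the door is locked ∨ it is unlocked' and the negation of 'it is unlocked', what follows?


Disjunctive syllogism: from (P ∨ Q) and ¬P, infer Q.
One disjunct, 'it is unlocked', is ruled out; the other must hold.

the door is locked


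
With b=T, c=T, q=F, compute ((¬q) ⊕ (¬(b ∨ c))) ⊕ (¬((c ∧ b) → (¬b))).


Substitute b=T, c=T, q=F:
¬q = T
b ∨ c = T ∨ T = T
¬(b ∨ c) = F
(¬q) ⊕ (¬(b ∨ c)) = T ⊕ F = T
c ∧ b = T ∧ T = T
¬b = F
(c ∧ b) → (¬b) = T → F = F
¬((c ∧ b) → (¬b)) = T
((¬q) ⊕ (¬(b ∨ c))) ⊕ (¬((c ∧ b) → (¬b))) = T ⊕ T = F

F


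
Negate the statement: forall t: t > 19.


¬(forall x: φ) = exists x: ¬φ, and ¬(exists x: φ) = forall x: ¬φ.
Apply to the universal statement.

exists t: ~(t > 19)


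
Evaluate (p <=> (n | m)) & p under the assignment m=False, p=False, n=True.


Substitute m=False, p=False, n=True:
n | m = True | False = True
p <=> (n | m) = False <=> True = False
(p <=> (n | m)) & p = False & False = False

False


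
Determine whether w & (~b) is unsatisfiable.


Truth table over {b, w}:
b | w | φ
---------
False | False | False
True | False | False
False | True | True
True | True | False
Satisfying assignment at row 3: b=False, w=True gives True.

No, it is not a contradiction.


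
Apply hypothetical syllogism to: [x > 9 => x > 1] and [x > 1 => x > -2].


Hypothetical syllogism: from (P → Q) and (Q → R), infer (P → R).
Chain the two implications through the shared middle term 'x > 1'.

x > 9 => x > -2


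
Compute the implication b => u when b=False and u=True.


Implication is false only when antecedent is true and consequent is false.
Substitute: b=False, u=True.
False => True evaluates to True.

True


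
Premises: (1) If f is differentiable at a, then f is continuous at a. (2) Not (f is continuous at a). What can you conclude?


Modus tollens: from (P → Q) and ¬Q, infer ¬P.
Q = 'f is continuous at a' is denied; since P → Q, P must also fail.

Not (f is differentiable at a).


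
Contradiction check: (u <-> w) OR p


Truth table over {p, u, w}:
p | u | w | φ
-------------
F | F | F | T
T | F | F | T
F | T | F | F
T | T | F | T
F | F | T | F
T | F | T | T
F | T | T | T
T | T | T | T
Satisfying assignment at row 1: p=F, u=F, w=F gives T.

No, it is not a contradiction.


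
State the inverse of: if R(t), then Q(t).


The inverse of (P → Q) is (¬P → ¬Q). It is equivalent to the converse, not to the original.
Here P = 'R(t)' and Q = 'Q(t)'.

If not (R(t)), then not (Q(t)).


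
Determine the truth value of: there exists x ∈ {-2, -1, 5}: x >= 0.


Evaluate the predicate on each element: -2:F, -1:F, 5:T.
Witness x = 5 satisfies the predicate.

T


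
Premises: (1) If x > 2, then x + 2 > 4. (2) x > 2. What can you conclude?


Modus ponens: from (P → Q) and P, infer Q.
P = 'x > 2' is asserted, and P → Q holds, so Q follows.

x + 2 > 4.


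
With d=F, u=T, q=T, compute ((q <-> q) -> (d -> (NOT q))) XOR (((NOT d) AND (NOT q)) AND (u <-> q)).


Substitute d=F, u=T, q=T:
q <-> q = T <-> T = T
NOT q = F
d -> (NOT q) = F -> F = T
(q <-> q) -> (d -> (NOT q)) = T -> T = T
NOT d = T
NOT q = F
(NOT d) AND (NOT q) = T AND F = F
u <-> q = T <-> T = T
((NOT d) AND (NOT q)) AND (u <-> q) = F AND T = F
((q <-> q) -> (d -> (NOT q))) XOR (((NOT d) AND (NOT q)) AND (u <-> q)) = T XOR F = T

T


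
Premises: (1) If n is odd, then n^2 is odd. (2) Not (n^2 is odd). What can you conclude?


Modus tollens: from (P → Q) and ¬Q, infer ¬P.
Q = 'n^2 is odd' is denied; since P → Q, P must also fail.

Not (n is odd).


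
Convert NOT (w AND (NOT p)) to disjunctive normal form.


Step 1: Apply De Morgan: ¬(w ∧ (¬p)) = ¬w ∨ ¬(¬p).
Step 2: Eliminate any double negations (¬¬X = X).

(NOT w) OR p


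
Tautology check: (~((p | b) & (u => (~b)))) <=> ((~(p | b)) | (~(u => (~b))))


Build the truth table over {b, p, u}:
b | p | u | φ
-------------
False | False | False | True
True | False | False | True
False | True | False | True
True | True | False | True
False | False | True | True
True | False | True | True
False | True | True | True
True | True | True | True
Every row evaluates to true.

Yes, it is a tautology.


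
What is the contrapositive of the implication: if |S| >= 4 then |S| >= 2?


The contrapositive of (P → Q) is (¬Q → ¬P); it is logically equivalent to the original.
Here P = '|S| >= 4' and Q = '|S| >= 2'.

If not (|S| >= 2), then not (|S| >= 4).


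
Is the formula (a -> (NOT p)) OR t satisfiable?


Search for a satisfying assignment over {a, p, t}.
Try a=F, p=F, t=F: the formula evaluates to T.
A satisfying assignment exists.

Satisfiable.


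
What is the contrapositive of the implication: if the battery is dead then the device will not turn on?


The contrapositive of (P → Q) is (¬Q → ¬P); it is logically equivalent to the original.
Here P = 'the battery is dead' and Q = 'the device will not turn on'.

If not (the device will not turn on), then not (the battery is dead).


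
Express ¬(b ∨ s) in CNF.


Step 1: Apply De Morgan: ¬(b ∨ s) = ¬b ∧ ¬s.

(¬b) ∧ (¬s)


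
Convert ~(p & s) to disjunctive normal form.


Step 1: Apply De Morgan: ¬(p ∧ s) = ¬p ∨ ¬s.

(~p) | (~s)


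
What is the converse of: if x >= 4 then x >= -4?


The converse of (P → Q) is (Q → P). It is not in general equivalent to the original.
Here P = 'x >= 4' and Q = 'x >= -4'.

If x >= -4, then x >= 4.


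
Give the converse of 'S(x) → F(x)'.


The converse of (P → Q) is (Q → P). It is not in general equivalent to the original.
Here P = 'S(x)' and Q = 'F(x)'.

If F(x), then S(x).


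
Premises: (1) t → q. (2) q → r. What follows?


Hypothetical syllogism: from (P → Q) and (Q → R), infer (P → R).
Chain the two implications through the shared middle term 'q'.

t → r


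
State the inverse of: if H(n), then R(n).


The inverse of (P → Q) is (¬P → ¬Q). It is equivalent to the converse, not to the original.
Here P = 'H(n)' and Q = 'R(n)'.

If not (H(n)), then not (R(n)).


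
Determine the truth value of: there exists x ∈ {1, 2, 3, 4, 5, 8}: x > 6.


Evaluate the predicate on each element: 1:F, 2:F, 3:F, 4:F, 5:F, 8:T.
Witness x = 8 satisfies the predicate.

T


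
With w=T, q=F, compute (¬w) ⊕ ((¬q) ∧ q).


Substitute w=T, q=F:
¬w = F
¬q = T
(¬q) ∧ q = T ∧ F = F
(¬w) ⊕ ((¬q) ∧ q) = F ⊕ F = F

F


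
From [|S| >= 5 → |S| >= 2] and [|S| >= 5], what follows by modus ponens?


Modus ponens: from (P → Q) and P, infer Q.
P = '|S| >= 5' is asserted, and P → Q holds, so Q follows.

|S| >= 2.


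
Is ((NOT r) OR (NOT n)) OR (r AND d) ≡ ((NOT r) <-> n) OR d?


Compare truth tables:
d | n | r | φ | ψ
-----------------
F | F | F | T | F
T | F | F | T | T
F | T | F | T | T
T | T | F | T | T
F | F | T | T | T
T | F | T | T | T
F | T | T | F | F
T | T | T | T | T
They differ at row 1 (d=F, n=F, r=F): φ=T but ψ=F.

No, they are not logically equivalent.


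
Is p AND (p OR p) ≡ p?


Compare truth tables:
p | φ | ψ
---------
F | F | F
T | T | T
The columns φ and ψ agree on every row.

Yes, they are logically equivalent.


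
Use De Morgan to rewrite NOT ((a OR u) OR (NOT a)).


De Morgan: the negation of a disjunction is the conjunction of the negations.
Distribute NOT across OR, flipping it to AND, and negate each literal.

((NOT a) AND (NOT u)) AND a


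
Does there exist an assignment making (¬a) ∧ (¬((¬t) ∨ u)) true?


Search for a satisfying assignment over {a, t, u}.
Try a=F, t=T, u=F: the formula evaluates to T.
A satisfying assignment exists.

Satisfiable.


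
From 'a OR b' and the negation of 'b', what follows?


Disjunctive syllogism: from (P ∨ Q) and ¬P, infer Q.
One disjunct, 'b', is ruled out; the other must hold.

a


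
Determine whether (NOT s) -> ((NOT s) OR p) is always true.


Build the truth table over {p, s}:
p | s | φ
---------
F | F | T
T | F | T
F | T | T
T | T | T
Every row evaluates to true.

Yes, it is a tautology.


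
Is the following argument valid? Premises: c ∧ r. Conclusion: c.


This matches the form of conjunction elimination: the conclusion follows in every model of the premises.

Valid.


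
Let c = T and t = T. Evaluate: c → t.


Implication is false only when antecedent is true and consequent is false.
Substitute: c=T, t=T.
T → T evaluates to T.

T


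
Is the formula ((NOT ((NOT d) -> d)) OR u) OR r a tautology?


Build the truth table over {d, r, u}:
d | r | u | φ
-------------
F | F | F | T
T | F | F | F
F | T | F | T
T | T | F | T
F | F | T | T
T | F | T | T
F | T | T | T
T | T | T | T
Counterexample at row 2: with d=T, r=F, u=F, the formula is F.

No, it is not a tautology.


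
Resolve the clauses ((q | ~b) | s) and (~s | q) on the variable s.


The clauses contain complementary literals s and ~s.
Resolution eliminates this pair and disjoins the remaining literals (merging duplicates).

(q | ~b)


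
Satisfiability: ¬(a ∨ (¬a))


Check all 2 assignments over {a}:
a | φ
-----
F | F
T | F
No assignment makes the formula true.

Unsatisfiable.


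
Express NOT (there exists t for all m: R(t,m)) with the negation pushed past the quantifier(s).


Negation flips each quantifier (∀↔∃) and negates the inner predicate.
¬(there exists t for all m: φ) = for all t there exists m: ¬φ.

for all t there exists m: NOT(R(t,m))


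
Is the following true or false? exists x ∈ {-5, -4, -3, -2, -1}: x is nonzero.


Evaluate the predicate on each element: -5:True, -4:True, -3:True, -2:True, -1:True.
Witness x = -5 satisfies the predicate.

True


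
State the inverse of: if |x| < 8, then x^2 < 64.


The inverse of (P → Q) is (¬P → ¬Q). It is equivalent to the converse, not to the original.
Here P = '|x| < 8' and Q = 'x^2 < 64'.

If not (|x| < 8), then not (x^2 < 64).


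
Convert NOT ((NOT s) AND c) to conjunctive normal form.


Step 1: Apply De Morgan: ¬((¬s) ∧ c) = ¬(¬s) ∨ ¬c.
Step 2: Eliminate any double negations (¬¬X = X).

s OR (NOT c)


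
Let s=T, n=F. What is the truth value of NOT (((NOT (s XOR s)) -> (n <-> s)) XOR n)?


Substitute s=T, n=F:
s XOR s = T XOR T = F
NOT (s XOR s) = T
n <-> s = F <-> T = F
(NOT (s XOR s)) -> (n <-> s) = T -> F = F
((NOT (s XOR s)) -> (n <-> s)) XOR n = F XOR F = F
NOT (((NOT (s XOR s)) -> (n <-> s)) XOR n) = T

T


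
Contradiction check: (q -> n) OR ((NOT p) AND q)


Truth table over {n, p, q}:
n | p | q | φ
-------------
F | F | F | T
T | F | F | T
F | T | F | T
T | T | F | T
F | F | T | T
T | F | T | T
F | T | T | F
T | T | T | T
Satisfying assignment at row 1: n=F, p=F, q=F gives T.

No, it is not a contradiction.


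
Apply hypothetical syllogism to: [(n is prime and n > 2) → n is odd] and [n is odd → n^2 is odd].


Hypothetical syllogism: from (P → Q) and (Q → R), infer (P → R).
Chain the two implications through the shared middle term 'n is odd'.

(n is prime and n > 2) → n^2 is odd


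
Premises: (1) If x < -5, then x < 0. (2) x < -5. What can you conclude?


Modus ponens: from (P → Q) and P, infer Q.
P = 'x < -5' is asserted, and P → Q holds, so Q follows.

x < 0.


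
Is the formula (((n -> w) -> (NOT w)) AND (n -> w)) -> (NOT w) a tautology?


Build the truth table over {n, w}:
n | w | φ
---------
F | F | T
T | F | T
F | T | T
T | T | T
Every row evaluates to true.

Yes, it is a tautology.


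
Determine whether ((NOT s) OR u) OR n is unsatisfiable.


Truth table over {n, s, u}:
n | s | u | φ
-------------
F | F | F | T
T | F | F | T
F | T | F | F
T | T | F | T
F | F | T | T
T | F | T | T
F | T | T | T
T | T | T | T
Satisfying assignment at row 1: n=F, s=F, u=F gives T.

No, it is not a contradiction.


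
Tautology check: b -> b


Build the truth table over {b}:
b | φ
-----
F | T
T | T
Every row evaluates to true.

Yes, it is a tautology.


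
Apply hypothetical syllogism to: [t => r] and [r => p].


Hypothetical syllogism: from (P → Q) and (Q → R), infer (P → R).
Chain the two implications through the shared middle term 'r'.

t => p


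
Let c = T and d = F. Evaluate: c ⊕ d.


Exclusive or is true when exactly one operand is true.
Substitute: c=T, d=F.
T ⊕ F evaluates to T.

T


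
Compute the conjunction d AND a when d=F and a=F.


Conjunction is true only when both operands are true.
Substitute: d=F, a=F.
F AND F evaluates to F.

F


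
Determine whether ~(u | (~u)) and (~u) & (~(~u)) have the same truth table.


Compare truth tables:
u | φ | ψ
---------
False | False | False
True | False | False
The columns φ and ψ agree on every row.

Yes, they are logically equivalent.


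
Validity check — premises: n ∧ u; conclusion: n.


This matches the form of conjunction elimination: the conclusion follows in every model of the premises.

Valid.


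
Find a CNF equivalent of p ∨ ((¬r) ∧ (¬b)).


Step 1: Distribute ∨ over ∧: p ∨ ((¬r) ∧ (¬b)) = (p ∨ (¬r)) ∧ (p ∨ (¬b)).

(p ∨ (¬r)) ∧ (p ∨ (¬b))


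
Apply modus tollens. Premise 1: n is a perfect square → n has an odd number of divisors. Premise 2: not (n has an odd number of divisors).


Modus tollens: from (P → Q) and ¬Q, infer ¬P.
Q = 'n has an odd number of divisors' is denied; since P → Q, P must also fail.

Not (n is a perfect square).


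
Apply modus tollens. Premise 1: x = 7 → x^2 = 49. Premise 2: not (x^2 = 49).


Modus tollens: from (P → Q) and ¬Q, infer ¬P.
Q = 'x^2 = 49' is denied; since P → Q, P must also fail.

Not (x = 7).


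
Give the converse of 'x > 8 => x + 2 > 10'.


The converse of (P → Q) is (Q → P). It is not in general equivalent to the original.
Here P = 'x > 8' and Q = 'x + 2 > 10'.

If x + 2 > 10, then x > 8.


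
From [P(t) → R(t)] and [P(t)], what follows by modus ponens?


Modus ponens: from (P → Q) and P, infer Q.
P = 'P(t)' is asserted, and P → Q holds, so Q follows.

R(t).


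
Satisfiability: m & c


Search for a satisfying assignment over {c, m}.
Try c=True, m=True: the formula evaluates to True.
A satisfying assignment exists.

Satisfiable.


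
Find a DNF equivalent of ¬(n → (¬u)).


Step 1: Rewrite implication then negate: ¬(¬n ∨ (¬u)) = n ∧ ¬(¬u).
Step 2: Eliminate any double negations (¬¬X = X).

n ∧ u


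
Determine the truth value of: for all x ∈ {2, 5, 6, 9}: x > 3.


Evaluate the predicate on each element: 2:F, 5:T, 6:T, 9:T.
Counterexample x = 2 fails the predicate.

F


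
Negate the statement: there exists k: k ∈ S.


¬(for all x: φ) = there exists x: ¬φ, and ¬(there exists x: φ) = for all x: ¬φ.
Apply to the existential statement.

for all k: NOT(k ∈ S)


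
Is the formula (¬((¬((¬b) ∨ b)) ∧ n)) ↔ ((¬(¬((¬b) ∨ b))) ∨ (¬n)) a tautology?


Build the truth table over {b, n}:
b | n | φ
---------
F | F | T
T | F | T
F | T | T
T | T | T
Every row evaluates to true.

Yes, it is a tautology.


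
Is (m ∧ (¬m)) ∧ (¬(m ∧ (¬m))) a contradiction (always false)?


Truth table over {m}:
m | φ
-----
F | F
T | F
Every row is false.

Yes, it is a contradiction.


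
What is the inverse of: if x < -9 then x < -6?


The inverse of (P → Q) is (¬P → ¬Q). It is equivalent to the converse, not to the original.
Here P = 'x < -9' and Q = 'x < -6'.

If not (x < -9), then not (x < -6).


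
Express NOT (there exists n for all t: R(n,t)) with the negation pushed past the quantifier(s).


Negation flips each quantifier (∀↔∃) and negates the inner predicate.
¬(there exists n for all t: φ) = for all n there exists t: ¬φ.

for all n there exists t: NOT(R(n,t))


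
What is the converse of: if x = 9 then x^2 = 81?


The converse of (P → Q) is (Q → P). It is not in general equivalent to the original.
Here P = 'x = 9' and Q = 'x^2 = 81'.

If x^2 = 81, then x = 9.


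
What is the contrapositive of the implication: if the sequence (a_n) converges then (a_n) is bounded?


The contrapositive of (P → Q) is (¬Q → ¬P); it is logically equivalent to the original.
Here P = 'the sequence (a_n) converges' and Q = '(a_n) is bounded'.

If not ((a_n) is bounded), then not (the sequence (a_n) converges).


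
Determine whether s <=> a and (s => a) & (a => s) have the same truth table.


Compare truth tables:
a | s | φ | ψ
-------------
False | False | True | True
True | False | False | False
False | True | False | False
True | True | True | True
The columns φ and ψ agree on every row.

Yes, they are logically equivalent.


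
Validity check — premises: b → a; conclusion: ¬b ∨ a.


This matches the form of material implication: the conclusion follows in every model of the premises.

Valid.


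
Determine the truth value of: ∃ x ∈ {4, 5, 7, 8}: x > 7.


Evaluate the predicate on each element: 4:F, 5:F, 7:F, 8:T.
Witness x = 8 satisfies the predicate.

T


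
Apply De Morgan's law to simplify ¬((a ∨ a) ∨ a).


De Morgan: the negation of a disjunction is the conjunction of the negations.
Distribute ¬ across ∨, flipping it to ∧, and negate each literal.

((¬a) ∧ (¬a)) ∧ (¬a)


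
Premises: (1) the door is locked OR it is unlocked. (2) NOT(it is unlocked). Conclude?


Disjunctive syllogism: from (P ∨ Q) and ¬P, infer Q.
One disjunct, 'it is unlocked', is ruled out; the other must hold.

the door is locked


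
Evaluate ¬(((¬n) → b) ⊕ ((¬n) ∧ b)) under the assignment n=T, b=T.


Substitute n=T, b=T:
¬n = F
(¬n) → b = F → T = T
¬n = F
(¬n) ∧ b = F ∧ T = F
((¬n) → b) ⊕ ((¬n) ∧ b) = T ⊕ F = T
¬(((¬n) → b) ⊕ ((¬n) ∧ b)) = F

F


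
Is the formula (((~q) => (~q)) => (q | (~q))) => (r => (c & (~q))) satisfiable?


Search for a satisfying assignment over {c, q, r}.
Try c=False, q=False, r=False: the formula evaluates to True.
A satisfying assignment exists.

Satisfiable.
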